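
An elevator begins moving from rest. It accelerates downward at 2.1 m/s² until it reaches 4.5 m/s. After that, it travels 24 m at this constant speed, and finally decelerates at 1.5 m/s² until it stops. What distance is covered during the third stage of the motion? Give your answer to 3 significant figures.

6.75 m

Phase 1 (accelerating): v₀ = 0 m/s, a = 2.1 m/s².
v = v₀ + at → t = (4.5 − 0) / 2.1 = 2.14 s
v² = v₀² + 2aΔx → Δx = (4.5² − 0²)/(2·2.1) = 4.82 m

Phase 2 (constant speed): v₀ = 4.50 m/s, a = 0 m/s².
Constant speed: t = d/v = 24/4.50 = 5.33 s

Phase 3 (decelerating): v₀ = 4.50 m/s, a = -1.5 m/s².
v = v₀ + at → t = (0 − 4.50) / -1.5 = 3.00 s
v² = v₀² + 2aΔx → Δx = (0² − 4.50²)/(2·-1.5) = 6.75 m
Distance in phase 3 = 6.75 m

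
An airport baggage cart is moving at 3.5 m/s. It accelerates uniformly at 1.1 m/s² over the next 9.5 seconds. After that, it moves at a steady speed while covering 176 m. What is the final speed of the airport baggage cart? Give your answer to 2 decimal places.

Phase 1 (accelerating): v₀ = 3.50 m/s, a = 1.1 m/s².
v = v₀ + at = 3.50 + (1.1)(9.5) = 14.0 m/s
Δx = v₀t + ½at² = 3.50·9.5 + 0.5·1.1·9.5² = 82.9 m

Phase 2 (constant speed): v₀ = 14.0 m/s, a = 0 m/s².
Constant speed: t = d/v = 176/14.0 = 12.6 s
Final speed = 14.0 m/s

13.95 m/s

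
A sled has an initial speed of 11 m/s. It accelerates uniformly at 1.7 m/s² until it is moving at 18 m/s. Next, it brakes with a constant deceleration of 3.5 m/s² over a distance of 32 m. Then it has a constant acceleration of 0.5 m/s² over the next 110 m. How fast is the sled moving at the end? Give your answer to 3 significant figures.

Phase 1 (accelerating): v₀ = 11.0 m/s, a = 1.7 m/s².
v = v₀ + at → t = (18 − 11.0) / 1.7 = 4.12 s
v² = v₀² + 2aΔx → Δx = (18² − 11.0²)/(2·1.7) = 59.7 m

Phase 2 (decelerating): v₀ = 18.0 m/s, a = -3.5 m/s².
v² = v₀² + 2aΔx = 18.0² + 2·-3.5·32 = 100 → v = 10.0 m/s
t = (v − v₀)/a = (10.0 − 18.0)/-3.5 = 2.29 s

Phase 3 (accelerating): v₀ = 10.0 m/s, a = 0.5 m/s².
v² = v₀² + 2aΔx = 10.0² + 2·0.5·110 = 210 → v = 14.5 m/s
t = (v − v₀)/a = (14.5 − 10.0)/0.5 = 8.98 s
Final speed = 14.5 m/s

14.5 m/s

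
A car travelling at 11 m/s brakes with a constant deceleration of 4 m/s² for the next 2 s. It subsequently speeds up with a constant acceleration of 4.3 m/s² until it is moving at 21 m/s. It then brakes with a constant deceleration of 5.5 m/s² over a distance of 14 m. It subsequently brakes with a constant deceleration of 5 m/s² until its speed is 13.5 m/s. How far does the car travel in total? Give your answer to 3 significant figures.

Phase 1 (decelerating): v₀ = 11.0 m/s, a = -4 m/s².
v = v₀ + at = 11.0 + (-4)(2) = 3.00 m/s
Δx = v₀t + ½at² = 11.0·2 + 0.5·-4·2² = 14.0 m

Phase 2 (accelerating): v₀ = 3.00 m/s, a = 4.3 m/s².
v = v₀ + at → t = (21 − 3.00) / 4.3 = 4.19 s
v² = v₀² + 2aΔx → Δx = (21² − 3.00²)/(2·4.3) = 50.2 m

Phase 3 (decelerating): v₀ = 21.0 m/s, a = -5.5 m/s².
v² = v₀² + 2aΔx = 21.0² + 2·-5.5·14 = 287 → v = 16.9 m/s
t = (v − v₀)/a = (16.9 − 21.0)/-5.5 = 0.738 s

Phase 4 (decelerating): v₀ = 16.9 m/s, a = -5 m/s².
v = v₀ + at → t = (13.5 − 16.9) / -5 = 0.688 s
v² = v₀² + 2aΔx → Δx = (13.5² − 16.9²)/(2·-5) = 10.5 m
Total distance = 14.0 + 50.2 + 14.0 + 10.5 = 88.7 m

88.7 m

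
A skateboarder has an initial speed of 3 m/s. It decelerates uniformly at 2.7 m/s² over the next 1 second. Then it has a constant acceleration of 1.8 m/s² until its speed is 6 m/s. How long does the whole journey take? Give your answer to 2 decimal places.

Phase 1 (decelerating): v₀ = 3.00 m/s, a = -2.7 m/s².
v = v₀ + at = 3.00 + (-2.7)(1) = 0.300 m/s
Δx = v₀t + ½at² = 3.00·1 + 0.5·-2.7·1² = 1.65 m

Phase 2 (accelerating): v₀ = 0.300 m/s, a = 1.8 m/s².
v = v₀ + at → t = (6 − 0.300) / 1.8 = 3.17 s
v² = v₀² + 2aΔx → Δx = (6² − 0.300²)/(2·1.8) = 9.97 m
Total time = 1.00 + 3.17 = 4.17 s

4.17 s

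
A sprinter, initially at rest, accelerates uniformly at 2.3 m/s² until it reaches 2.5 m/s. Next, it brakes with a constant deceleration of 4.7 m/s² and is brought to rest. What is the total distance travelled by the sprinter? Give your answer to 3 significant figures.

2.02 m

Phase 1 (accelerating): v₀ = 0 m/s, a = 2.3 m/s².
v = v₀ + at → t = (2.5 − 0) / 2.3 = 1.09 s
v² = v₀² + 2aΔx → Δx = (2.5² − 0²)/(2·2.3) = 1.36 m

Phase 2 (decelerating): v₀ = 2.50 m/s, a = -4.7 m/s².
v = v₀ + at → t = (0 − 2.50) / -4.7 = 0.532 s
v² = v₀² + 2aΔx → Δx = (0² − 2.50²)/(2·-4.7) = 0.665 m
Total distance = 1.36 + 0.665 = 2.02 m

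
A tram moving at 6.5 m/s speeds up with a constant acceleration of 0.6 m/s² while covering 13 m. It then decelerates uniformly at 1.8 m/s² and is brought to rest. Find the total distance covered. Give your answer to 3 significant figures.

29.1 m

Phase 1 (accelerating): v₀ = 6.50 m/s, a = 0.6 m/s².
v² = v₀² + 2aΔx = 6.50² + 2·0.6·13 = 57.9 → v = 7.61 m/s
t = (v − v₀)/a = (7.61 − 6.50)/0.6 = 1.84 s

Phase 2 (decelerating): v₀ = 7.61 m/s, a = -1.8 m/s².
v = v₀ + at → t = (0 − 7.61) / -1.8 = 4.23 s
v² = v₀² + 2aΔx → Δx = (0² − 7.61²)/(2·-1.8) = 16.1 m
Total distance = 13.0 + 16.1 = 29.1 m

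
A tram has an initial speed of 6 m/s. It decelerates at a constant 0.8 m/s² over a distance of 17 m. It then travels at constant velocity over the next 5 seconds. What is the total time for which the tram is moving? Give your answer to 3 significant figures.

Phase 1 (decelerating): v₀ = 6.00 m/s, a = -0.8 m/s².
v² = v₀² + 2aΔx = 6.00² + 2·-0.8·17 = 8.80 → v = 2.97 m/s
t = (v − v₀)/a = (2.97 − 6.00)/-0.8 = 3.79 s

Phase 2 (constant speed): v₀ = 2.97 m/s, a = 0 m/s².
v = v₀ + at = 2.97 + (0)(5) = 2.97 m/s
Δx = v₀t + ½at² = 2.97·5 + 0.5·0·5² = 14.8 m
Total time = 3.79 + 5.00 = 8.79 s

8.79 s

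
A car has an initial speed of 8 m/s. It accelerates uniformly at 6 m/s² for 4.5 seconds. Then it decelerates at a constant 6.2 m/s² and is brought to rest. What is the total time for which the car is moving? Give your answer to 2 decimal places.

10.15 s

Phase 1 (accelerating): v₀ = 8.00 m/s, a = 6 m/s².
v = v₀ + at = 8.00 + (6)(4.5) = 35.0 m/s
Δx = v₀t + ½at² = 8.00·4.5 + 0.5·6·4.5² = 96.8 m

Phase 2 (decelerating): v₀ = 35.0 m/s, a = -6.2 m/s².
v = v₀ + at → t = (0 − 35.0) / -6.2 = 5.65 s
v² = v₀² + 2aΔx → Δx = (0² − 35.0²)/(2·-6.2) = 98.8 m
Total time = 4.50 + 5.65 = 10.1 s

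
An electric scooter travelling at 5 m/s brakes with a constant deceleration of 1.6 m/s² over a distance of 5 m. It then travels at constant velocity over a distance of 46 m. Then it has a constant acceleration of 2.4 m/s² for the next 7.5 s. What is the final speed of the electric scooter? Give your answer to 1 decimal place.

21.0 m/s

Phase 1 (decelerating): v₀ = 5.00 m/s, a = -1.6 m/s².
v² = v₀² + 2aΔx = 5.00² + 2·-1.6·5 = 9.00 → v = 3.00 m/s
t = (v − v₀)/a = (3.00 − 5.00)/-1.6 = 1.25 s

Phase 2 (constant speed): v₀ = 3.00 m/s, a = 0 m/s².
Constant speed: t = d/v = 46/3.00 = 15.3 s

Phase 3 (accelerating): v₀ = 3.00 m/s, a = 2.4 m/s².
v = v₀ + at = 3.00 + (2.4)(7.5) = 21.0 m/s
Δx = v₀t + ½at² = 3.00·7.5 + 0.5·2.4·7.5² = 90.0 m
Final speed = 21.0 m/s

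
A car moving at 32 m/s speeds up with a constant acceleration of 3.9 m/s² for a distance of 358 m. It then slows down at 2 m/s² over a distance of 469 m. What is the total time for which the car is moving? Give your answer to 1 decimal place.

Phase 1 (accelerating): v₀ = 32.0 m/s, a = 3.9 m/s².
v² = v₀² + 2aΔx = 32.0² + 2·3.9·358 = 3820 → v = 61.8 m/s
t = (v − v₀)/a = (61.8 − 32.0)/3.9 = 7.64 s

Phase 2 (decelerating): v₀ = 61.8 m/s, a = -2 m/s².
v² = v₀² + 2aΔx = 61.8² + 2·-2·469 = 1940 → v = 44.0 m/s
t = (v − v₀)/a = (44.0 − 61.8)/-2 = 8.86 s
Total time = 7.64 + 8.86 = 16.5 s

16.5 s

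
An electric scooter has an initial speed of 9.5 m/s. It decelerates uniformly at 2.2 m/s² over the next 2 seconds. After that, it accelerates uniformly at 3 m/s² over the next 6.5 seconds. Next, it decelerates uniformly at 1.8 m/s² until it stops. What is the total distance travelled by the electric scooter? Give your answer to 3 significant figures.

Phase 1 (decelerating): v₀ = 9.50 m/s, a = -2.2 m/s².
v = v₀ + at = 9.50 + (-2.2)(2) = 5.10 m/s
Δx = v₀t + ½at² = 9.50·2 + 0.5·-2.2·2² = 14.6 m

Phase 2 (accelerating): v₀ = 5.10 m/s, a = 3 m/s².
v = v₀ + at = 5.10 + (3)(6.5) = 24.6 m/s
Δx = v₀t + ½at² = 5.10·6.5 + 0.5·3·6.5² = 96.5 m

Phase 3 (decelerating): v₀ = 24.6 m/s, a = -1.8 m/s².
v = v₀ + at → t = (0 − 24.6) / -1.8 = 13.7 s
v² = v₀² + 2aΔx → Δx = (0² − 24.6²)/(2·-1.8) = 168 m
Total distance = 14.6 + 96.5 + 168 = 279 m

279 m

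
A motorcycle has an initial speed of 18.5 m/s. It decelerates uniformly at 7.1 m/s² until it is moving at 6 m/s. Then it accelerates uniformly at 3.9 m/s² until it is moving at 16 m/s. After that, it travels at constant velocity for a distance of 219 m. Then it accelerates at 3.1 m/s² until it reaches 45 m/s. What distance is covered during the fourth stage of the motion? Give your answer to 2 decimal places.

285.32 m

Phase 1 (decelerating): v₀ = 18.5 m/s, a = -7.1 m/s².
v = v₀ + at → t = (6 − 18.5) / -7.1 = 1.76 s
v² = v₀² + 2aΔx → Δx = (6² − 18.5²)/(2·-7.1) = 21.6 m

Phase 2 (accelerating): v₀ = 6.00 m/s, a = 3.9 m/s².
v = v₀ + at → t = (16 − 6.00) / 3.9 = 2.56 s
v² = v₀² + 2aΔx → Δx = (16² − 6.00²)/(2·3.9) = 28.2 m

Phase 3 (constant speed): v₀ = 16.0 m/s, a = 0 m/s².
Constant speed: t = d/v = 219/16.0 = 13.7 s

Phase 4 (accelerating): v₀ = 16.0 m/s, a = 3.1 m/s².
v = v₀ + at → t = (45 − 16.0) / 3.1 = 9.35 s
v² = v₀² + 2aΔx → Δx = (45² − 16.0²)/(2·3.1) = 285 m
Distance in phase 4 = 285 m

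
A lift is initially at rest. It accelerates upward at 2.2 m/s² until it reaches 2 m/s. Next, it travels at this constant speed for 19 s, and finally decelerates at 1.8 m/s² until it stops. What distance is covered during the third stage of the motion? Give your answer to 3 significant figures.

Phase 1 (accelerating): v₀ = 0 m/s, a = 2.2 m/s².
v = v₀ + at → t = (2 − 0) / 2.2 = 0.909 s
v² = v₀² + 2aΔx → Δx = (2² − 0²)/(2·2.2) = 0.909 m

Phase 2 (constant speed): v₀ = 2.00 m/s, a = 0 m/s².
v = v₀ + at = 2.00 + (0)(19) = 2.00 m/s
Δx = v₀t + ½at² = 2.00·19 + 0.5·0·19² = 38.0 m

Phase 3 (decelerating): v₀ = 2.00 m/s, a = -1.8 m/s².
v = v₀ + at → t = (0 − 2.00) / -1.8 = 1.11 s
v² = v₀² + 2aΔx → Δx = (0² − 2.00²)/(2·-1.8) = 1.11 m
Distance in phase 3 = 1.11 m

1.11 m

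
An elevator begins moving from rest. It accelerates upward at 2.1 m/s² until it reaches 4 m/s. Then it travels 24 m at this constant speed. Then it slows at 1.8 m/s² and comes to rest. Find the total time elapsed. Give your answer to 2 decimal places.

10.13 s

Phase 1 (accelerating): v₀ = 0 m/s, a = 2.1 m/s².
v = v₀ + at → t = (4 − 0) / 2.1 = 1.90 s
v² = v₀² + 2aΔx → Δx = (4² − 0²)/(2·2.1) = 3.81 m

Phase 2 (constant speed): v₀ = 4.00 m/s, a = 0 m/s².
Constant speed: t = d/v = 24/4.00 = 6.00 s

Phase 3 (decelerating): v₀ = 4.00 m/s, a = -1.8 m/s².
v = v₀ + at → t = (0 − 4.00) / -1.8 = 2.22 s
v² = v₀² + 2aΔx → Δx = (0² − 4.00²)/(2·-1.8) = 4.44 m
Total time = 1.90 + 6.00 + 2.22 = 10.1 s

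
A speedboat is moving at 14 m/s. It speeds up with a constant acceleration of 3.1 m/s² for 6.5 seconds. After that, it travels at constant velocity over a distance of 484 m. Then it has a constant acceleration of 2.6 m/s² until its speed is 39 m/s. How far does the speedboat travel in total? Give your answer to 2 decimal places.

708.71 m

Phase 1 (accelerating): v₀ = 14.0 m/s, a = 3.1 m/s².
v = v₀ + at = 14.0 + (3.1)(6.5) = 34.2 m/s
Δx = v₀t + ½at² = 14.0·6.5 + 0.5·3.1·6.5² = 156 m

Phase 2 (constant speed): v₀ = 34.2 m/s, a = 0 m/s².
Constant speed: t = d/v = 484/34.2 = 14.2 s

Phase 3 (accelerating): v₀ = 34.2 m/s, a = 2.6 m/s².
v = v₀ + at → t = (39 − 34.2) / 2.6 = 1.87 s
v² = v₀² + 2aΔx → Δx = (39² − 34.2²)/(2·2.6) = 68.2 m
Total distance = 156 + 484 + 68.2 = 709 m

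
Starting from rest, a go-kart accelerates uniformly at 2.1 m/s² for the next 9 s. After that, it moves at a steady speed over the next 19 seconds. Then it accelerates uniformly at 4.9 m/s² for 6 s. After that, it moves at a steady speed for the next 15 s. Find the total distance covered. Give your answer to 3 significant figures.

1370 m

Phase 1 (accelerating): v₀ = 0 m/s, a = 2.1 m/s².
v = v₀ + at = 0 + (2.1)(9) = 18.9 m/s
Δx = v₀t + ½at² = 0·9 + 0.5·2.1·9² = 85.1 m

Phase 2 (constant speed): v₀ = 18.9 m/s, a = 0 m/s².
v = v₀ + at = 18.9 + (0)(19) = 18.9 m/s
Δx = v₀t + ½at² = 18.9·19 + 0.5·0·19² = 359 m

Phase 3 (accelerating): v₀ = 18.9 m/s, a = 4.9 m/s².
v = v₀ + at = 18.9 + (4.9)(6) = 48.3 m/s
Δx = v₀t + ½at² = 18.9·6 + 0.5·4.9·6² = 202 m

Phase 4 (constant speed): v₀ = 48.3 m/s, a = 0 m/s².
v = v₀ + at = 48.3 + (0)(15) = 48.3 m/s
Δx = v₀t + ½at² = 48.3·15 + 0.5·0·15² = 725 m
Total distance = 85.1 + 359 + 202 + 725 = 1370 m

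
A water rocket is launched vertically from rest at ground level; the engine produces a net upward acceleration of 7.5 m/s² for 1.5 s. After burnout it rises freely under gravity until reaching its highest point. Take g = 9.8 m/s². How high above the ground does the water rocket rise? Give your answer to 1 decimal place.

Phase 1 (powered ascent): v₀ = 0 m/s, a = 7.5 m/s².
v = v₀ + at = 0 + (7.5)(1.5) = 11.2 m/s
Δx = v₀t + ½at² = 0·1.5 + 0.5·7.5·1.5² = 8.44 m

Phase 2 (coasting upward): v₀ = 11.2 m/s, a = -9.8 m/s².
v = v₀ + at → t = (0 − 11.2) / -9.8 = 1.15 s
v² = v₀² + 2aΔx → Δx = (0² − 11.2²)/(2·-9.8) = 6.46 m
Maximum height = 8.44 + 6.46 = 14.9 m

14.9 m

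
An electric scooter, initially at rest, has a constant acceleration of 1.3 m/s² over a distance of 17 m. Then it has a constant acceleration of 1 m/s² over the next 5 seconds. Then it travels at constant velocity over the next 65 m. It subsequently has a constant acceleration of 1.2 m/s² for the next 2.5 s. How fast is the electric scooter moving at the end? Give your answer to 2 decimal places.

Phase 1 (accelerating): v₀ = 0 m/s, a = 1.3 m/s².
v² = v₀² + 2aΔx = 0² + 2·1.3·17 = 44.2 → v = 6.65 m/s
t = (v − v₀)/a = (6.65 − 0)/1.3 = 5.11 s

Phase 2 (accelerating): v₀ = 6.65 m/s, a = 1 m/s².
v = v₀ + at = 6.65 + (1)(5) = 11.6 m/s
Δx = v₀t + ½at² = 6.65·5 + 0.5·1·5² = 45.7 m

Phase 3 (constant speed): v₀ = 11.6 m/s, a = 0 m/s².
Constant speed: t = d/v = 65/11.6 = 5.58 s

Phase 4 (accelerating): v₀ = 11.6 m/s, a = 1.2 m/s².
v = v₀ + at = 11.6 + (1.2)(2.5) = 14.6 m/s
Δx = v₀t + ½at² = 11.6·2.5 + 0.5·1.2·2.5² = 32.9 m
Final speed = 14.6 m/s

14.65 m/s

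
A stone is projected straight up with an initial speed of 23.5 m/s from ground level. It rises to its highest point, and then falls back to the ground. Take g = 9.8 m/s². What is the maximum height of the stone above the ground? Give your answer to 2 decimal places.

Phase 1 (rising): v₀ = 23.5 m/s, a = -9.8 m/s².
v = v₀ + at → t = (0 − 23.5) / -9.8 = 2.40 s
v² = v₀² + 2aΔx → Δx = (0² − 23.5²)/(2·-9.8) = 28.2 m
Maximum height = 28.2 m

28.18 m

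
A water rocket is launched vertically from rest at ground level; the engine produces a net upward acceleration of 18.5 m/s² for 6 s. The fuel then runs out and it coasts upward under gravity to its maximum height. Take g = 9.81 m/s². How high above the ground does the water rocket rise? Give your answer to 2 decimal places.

Phase 1 (powered ascent): v₀ = 0 m/s, a = 18.5 m/s².
v = v₀ + at = 0 + (18.5)(6) = 111 m/s
Δx = v₀t + ½at² = 0·6 + 0.5·18.5·6² = 333 m

Phase 2 (coasting upward): v₀ = 111 m/s, a = -9.81 m/s².
v = v₀ + at → t = (0 − 111) / -9.81 = 11.3 s
v² = v₀² + 2aΔx → Δx = (0² − 111²)/(2·-9.81) = 628 m
Maximum height = 333 + 628 = 961 m

960.98 m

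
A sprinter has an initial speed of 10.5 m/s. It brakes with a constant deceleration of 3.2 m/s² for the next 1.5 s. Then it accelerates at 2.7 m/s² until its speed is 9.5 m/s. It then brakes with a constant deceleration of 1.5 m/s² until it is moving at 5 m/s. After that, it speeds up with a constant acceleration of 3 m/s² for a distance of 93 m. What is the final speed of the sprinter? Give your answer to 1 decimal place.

24.1 m/s

Phase 1 (decelerating): v₀ = 10.5 m/s, a = -3.2 m/s².
v = v₀ + at = 10.5 + (-3.2)(1.5) = 5.70 m/s
Δx = v₀t + ½at² = 10.5·1.5 + 0.5·-3.2·1.5² = 12.1 m

Phase 2 (accelerating): v₀ = 5.70 m/s, a = 2.7 m/s².
v = v₀ + at → t = (9.5 − 5.70) / 2.7 = 1.41 s
v² = v₀² + 2aΔx → Δx = (9.5² − 5.70²)/(2·2.7) = 10.7 m

Phase 3 (decelerating): v₀ = 9.50 m/s, a = -1.5 m/s².
v = v₀ + at → t = (5 − 9.50) / -1.5 = 3.00 s
v² = v₀² + 2aΔx → Δx = (5² − 9.50²)/(2·-1.5) = 21.8 m

Phase 4 (accelerating): v₀ = 5.00 m/s, a = 3 m/s².
v² = v₀² + 2aΔx = 5.00² + 2·3·93 = 583 → v = 24.1 m/s
t = (v − v₀)/a = (24.1 − 5.00)/3 = 6.38 s
Final speed = 24.1 m/s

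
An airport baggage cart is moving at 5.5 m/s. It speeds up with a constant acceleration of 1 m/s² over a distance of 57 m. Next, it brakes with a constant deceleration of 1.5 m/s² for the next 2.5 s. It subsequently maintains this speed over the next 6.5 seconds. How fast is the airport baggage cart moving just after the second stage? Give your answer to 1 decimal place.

Phase 1 (accelerating): v₀ = 5.50 m/s, a = 1 m/s².
v² = v₀² + 2aΔx = 5.50² + 2·1·57 = 144 → v = 12.0 m/s
t = (v − v₀)/a = (12.0 − 5.50)/1 = 6.51 s

Phase 2 (decelerating): v₀ = 12.0 m/s, a = -1.5 m/s².
v = v₀ + at = 12.0 + (-1.5)(2.5) = 8.26 m/s
Δx = v₀t + ½at² = 12.0·2.5 + 0.5·-1.5·2.5² = 25.3 m
Speed at end of phase 2 = 8.26 m/s

8.3 m/s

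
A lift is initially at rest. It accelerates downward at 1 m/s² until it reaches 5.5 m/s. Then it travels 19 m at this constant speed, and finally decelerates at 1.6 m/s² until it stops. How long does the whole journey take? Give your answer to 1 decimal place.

Phase 1 (accelerating): v₀ = 0 m/s, a = 1 m/s².
v = v₀ + at → t = (5.5 − 0) / 1 = 5.50 s
v² = v₀² + 2aΔx → Δx = (5.5² − 0²)/(2·1) = 15.1 m

Phase 2 (constant speed): v₀ = 5.50 m/s, a = 0 m/s².
Constant speed: t = d/v = 19/5.50 = 3.45 s

Phase 3 (decelerating): v₀ = 5.50 m/s, a = -1.6 m/s².
v = v₀ + at → t = (0 − 5.50) / -1.6 = 3.44 s
v² = v₀² + 2aΔx → Δx = (0² − 5.50²)/(2·-1.6) = 9.45 m
Total time = 5.50 + 3.45 + 3.44 = 12.4 s

12.4 s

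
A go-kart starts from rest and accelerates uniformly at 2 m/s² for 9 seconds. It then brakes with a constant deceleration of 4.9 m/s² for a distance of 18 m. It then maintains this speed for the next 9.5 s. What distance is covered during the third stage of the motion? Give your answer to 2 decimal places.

Phase 1 (accelerating): v₀ = 0 m/s, a = 2 m/s².
v = v₀ + at = 0 + (2)(9) = 18.0 m/s
Δx = v₀t + ½at² = 0·9 + 0.5·2·9² = 81.0 m

Phase 2 (decelerating): v₀ = 18.0 m/s, a = -4.9 m/s².
v² = v₀² + 2aΔx = 18.0² + 2·-4.9·18 = 148 → v = 12.1 m/s
t = (v − v₀)/a = (12.1 − 18.0)/-4.9 = 1.19 s

Phase 3 (constant speed): v₀ = 12.1 m/s, a = 0 m/s².
v = v₀ + at = 12.1 + (0)(9.5) = 12.1 m/s
Δx = v₀t + ½at² = 12.1·9.5 + 0.5·0·9.5² = 115 m
Distance in phase 3 = 115 m

115.42 m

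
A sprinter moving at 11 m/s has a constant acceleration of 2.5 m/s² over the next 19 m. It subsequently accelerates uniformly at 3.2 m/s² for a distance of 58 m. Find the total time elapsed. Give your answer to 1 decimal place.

4.5 s

Phase 1 (accelerating): v₀ = 11.0 m/s, a = 2.5 m/s².
v² = v₀² + 2aΔx = 11.0² + 2·2.5·19 = 216 → v = 14.7 m/s
t = (v − v₀)/a = (14.7 − 11.0)/2.5 = 1.48 s

Phase 2 (accelerating): v₀ = 14.7 m/s, a = 3.2 m/s².
v² = v₀² + 2aΔx = 14.7² + 2·3.2·58 = 587 → v = 24.2 m/s
t = (v − v₀)/a = (24.2 − 14.7)/3.2 = 2.98 s
Total time = 1.48 + 2.98 = 4.46 s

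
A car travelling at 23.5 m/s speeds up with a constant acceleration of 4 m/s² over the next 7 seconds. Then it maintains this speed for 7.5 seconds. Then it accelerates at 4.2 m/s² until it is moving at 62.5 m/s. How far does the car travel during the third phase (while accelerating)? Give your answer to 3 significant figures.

149 m

Phase 1 (accelerating): v₀ = 23.5 m/s, a = 4 m/s².
v = v₀ + at = 23.5 + (4)(7) = 51.5 m/s
Δx = v₀t + ½at² = 23.5·7 + 0.5·4·7² = 262 m

Phase 2 (constant speed): v₀ = 51.5 m/s, a = 0 m/s².
v = v₀ + at = 51.5 + (0)(7.5) = 51.5 m/s
Δx = v₀t + ½at² = 51.5·7.5 + 0.5·0·7.5² = 386 m

Phase 3 (accelerating): v₀ = 51.5 m/s, a = 4.2 m/s².
v = v₀ + at → t = (62.5 − 51.5) / 4.2 = 2.62 s
v² = v₀² + 2aΔx → Δx = (62.5² − 51.5²)/(2·4.2) = 149 m
Distance in phase 3 = 149 m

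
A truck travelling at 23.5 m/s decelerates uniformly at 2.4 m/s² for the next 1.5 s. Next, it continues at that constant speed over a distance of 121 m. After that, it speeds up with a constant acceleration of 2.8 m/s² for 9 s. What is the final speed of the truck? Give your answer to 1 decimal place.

45.1 m/s

Phase 1 (decelerating): v₀ = 23.5 m/s, a = -2.4 m/s².
v = v₀ + at = 23.5 + (-2.4)(1.5) = 19.9 m/s
Δx = v₀t + ½at² = 23.5·1.5 + 0.5·-2.4·1.5² = 32.5 m

Phase 2 (constant speed): v₀ = 19.9 m/s, a = 0 m/s².
Constant speed: t = d/v = 121/19.9 = 6.08 s

Phase 3 (accelerating): v₀ = 19.9 m/s, a = 2.8 m/s².
v = v₀ + at = 19.9 + (2.8)(9) = 45.1 m/s
Δx = v₀t + ½at² = 19.9·9 + 0.5·2.8·9² = 292 m
Final speed = 45.1 m/s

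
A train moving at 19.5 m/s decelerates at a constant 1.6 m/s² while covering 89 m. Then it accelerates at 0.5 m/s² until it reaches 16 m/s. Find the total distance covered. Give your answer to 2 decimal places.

Phase 1 (decelerating): v₀ = 19.5 m/s, a = -1.6 m/s².
v² = v₀² + 2aΔx = 19.5² + 2·-1.6·89 = 95.4 → v = 9.77 m/s
t = (v − v₀)/a = (9.77 − 19.5)/-1.6 = 6.08 s

Phase 2 (accelerating): v₀ = 9.77 m/s, a = 0.5 m/s².
v = v₀ + at → t = (16 − 9.77) / 0.5 = 12.5 s
v² = v₀² + 2aΔx → Δx = (16² − 9.77²)/(2·0.5) = 161 m
Total distance = 89.0 + 161 = 250 m

249.55 m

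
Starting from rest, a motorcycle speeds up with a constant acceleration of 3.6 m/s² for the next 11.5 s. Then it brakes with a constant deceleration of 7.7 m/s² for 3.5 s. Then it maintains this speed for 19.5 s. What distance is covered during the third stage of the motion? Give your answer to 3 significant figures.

Phase 1 (accelerating): v₀ = 0 m/s, a = 3.6 m/s².
v = v₀ + at = 0 + (3.6)(11.5) = 41.4 m/s
Δx = v₀t + ½at² = 0·11.5 + 0.5·3.6·11.5² = 238 m

Phase 2 (decelerating): v₀ = 41.4 m/s, a = -7.7 m/s².
v = v₀ + at = 41.4 + (-7.7)(3.5) = 14.4 m/s
Δx = v₀t + ½at² = 41.4·3.5 + 0.5·-7.7·3.5² = 97.7 m

Phase 3 (constant speed): v₀ = 14.4 m/s, a = 0 m/s².
v = v₀ + at = 14.4 + (0)(19.5) = 14.4 m/s
Δx = v₀t + ½at² = 14.4·19.5 + 0.5·0·19.5² = 282 m
Distance in phase 3 = 282 m

282 m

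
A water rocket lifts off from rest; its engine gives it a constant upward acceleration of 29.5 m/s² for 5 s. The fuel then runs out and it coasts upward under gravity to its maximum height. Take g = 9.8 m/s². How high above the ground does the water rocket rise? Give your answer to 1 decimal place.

1478.8 m

Phase 1 (powered ascent): v₀ = 0 m/s, a = 29.5 m/s².
v = v₀ + at = 0 + (29.5)(5) = 148 m/s
Δx = v₀t + ½at² = 0·5 + 0.5·29.5·5² = 369 m

Phase 2 (coasting upward): v₀ = 148 m/s, a = -9.8 m/s².
v = v₀ + at → t = (0 − 148) / -9.8 = 15.1 s
v² = v₀² + 2aΔx → Δx = (0² − 148²)/(2·-9.8) = 1110 m
Maximum height = 369 + 1110 = 1480 m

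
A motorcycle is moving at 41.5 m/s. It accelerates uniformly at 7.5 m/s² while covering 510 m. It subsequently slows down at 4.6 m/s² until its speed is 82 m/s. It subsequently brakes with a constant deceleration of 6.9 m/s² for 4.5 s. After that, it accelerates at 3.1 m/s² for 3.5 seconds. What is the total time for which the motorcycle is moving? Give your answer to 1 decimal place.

Phase 1 (accelerating): v₀ = 41.5 m/s, a = 7.5 m/s².
v² = v₀² + 2aΔx = 41.5² + 2·7.5·510 = 9370 → v = 96.8 m/s
t = (v − v₀)/a = (96.8 − 41.5)/7.5 = 7.37 s

Phase 2 (decelerating): v₀ = 96.8 m/s, a = -4.6 m/s².
v = v₀ + at → t = (82 − 96.8) / -4.6 = 3.22 s
v² = v₀² + 2aΔx → Δx = (82² − 96.8²)/(2·-4.6) = 288 m

Phase 3 (decelerating): v₀ = 82.0 m/s, a = -6.9 m/s².
v = v₀ + at = 82.0 + (-6.9)(4.5) = 51.0 m/s
Δx = v₀t + ½at² = 82.0·4.5 + 0.5·-6.9·4.5² = 299 m

Phase 4 (accelerating): v₀ = 51.0 m/s, a = 3.1 m/s².
v = v₀ + at = 51.0 + (3.1)(3.5) = 61.8 m/s
Δx = v₀t + ½at² = 51.0·3.5 + 0.5·3.1·3.5² = 197 m
Total time = 7.37 + 3.22 + 4.50 + 3.50 = 18.6 s

18.6 s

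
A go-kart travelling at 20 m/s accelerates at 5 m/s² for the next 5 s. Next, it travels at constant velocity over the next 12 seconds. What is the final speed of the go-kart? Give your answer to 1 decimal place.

Phase 1 (accelerating): v₀ = 20.0 m/s, a = 5 m/s².
v = v₀ + at = 20.0 + (5)(5) = 45.0 m/s
Δx = v₀t + ½at² = 20.0·5 + 0.5·5·5² = 162 m

Phase 2 (constant speed): v₀ = 45.0 m/s, a = 0 m/s².
v = v₀ + at = 45.0 + (0)(12) = 45.0 m/s
Δx = v₀t + ½at² = 45.0·12 + 0.5·0·12² = 540 m
Final speed = 45.0 m/s

45.0 m/s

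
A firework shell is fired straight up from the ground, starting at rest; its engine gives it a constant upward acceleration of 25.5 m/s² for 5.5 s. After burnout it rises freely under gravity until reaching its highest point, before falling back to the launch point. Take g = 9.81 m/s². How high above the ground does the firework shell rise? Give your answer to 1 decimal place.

Phase 1 (powered ascent): v₀ = 0 m/s, a = 25.5 m/s².
v = v₀ + at = 0 + (25.5)(5.5) = 140 m/s
Δx = v₀t + ½at² = 0·5.5 + 0.5·25.5·5.5² = 386 m

Phase 2 (coasting upward): v₀ = 140 m/s, a = -9.81 m/s².
v = v₀ + at → t = (0 − 140) / -9.81 = 14.3 s
v² = v₀² + 2aΔx → Δx = (0² − 140²)/(2·-9.81) = 1000 m
Maximum height = 386 + 1000 = 1390 m

1388.2 m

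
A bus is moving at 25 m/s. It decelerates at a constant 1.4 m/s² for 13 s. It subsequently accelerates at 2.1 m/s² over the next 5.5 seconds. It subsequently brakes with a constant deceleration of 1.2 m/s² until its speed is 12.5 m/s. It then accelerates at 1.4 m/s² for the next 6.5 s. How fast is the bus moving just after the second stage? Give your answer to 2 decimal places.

Phase 1 (decelerating): v₀ = 25.0 m/s, a = -1.4 m/s².
v = v₀ + at = 25.0 + (-1.4)(13) = 6.80 m/s
Δx = v₀t + ½at² = 25.0·13 + 0.5·-1.4·13² = 207 m

Phase 2 (accelerating): v₀ = 6.80 m/s, a = 2.1 m/s².
v = v₀ + at = 6.80 + (2.1)(5.5) = 18.4 m/s
Δx = v₀t + ½at² = 6.80·5.5 + 0.5·2.1·5.5² = 69.2 m
Speed at end of phase 2 = 18.4 m/s

18.35 m/s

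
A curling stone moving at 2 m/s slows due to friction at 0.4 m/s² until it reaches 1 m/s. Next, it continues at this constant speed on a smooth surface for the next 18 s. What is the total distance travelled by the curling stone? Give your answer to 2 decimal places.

21.75 m

Phase 1 (decelerating): v₀ = 2.00 m/s, a = -0.4 m/s².
v = v₀ + at → t = (1 − 2.00) / -0.4 = 2.50 s
v² = v₀² + 2aΔx → Δx = (1² − 2.00²)/(2·-0.4) = 3.75 m

Phase 2 (constant speed): v₀ = 1.00 m/s, a = 0 m/s².
v = v₀ + at = 1.00 + (0)(18) = 1.00 m/s
Δx = v₀t + ½at² = 1.00·18 + 0.5·0·18² = 18.0 m
Total distance = 3.75 + 18.0 = 21.8 m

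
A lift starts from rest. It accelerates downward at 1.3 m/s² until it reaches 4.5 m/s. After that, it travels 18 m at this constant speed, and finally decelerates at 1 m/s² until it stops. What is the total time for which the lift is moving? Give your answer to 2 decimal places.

11.96 s

Phase 1 (accelerating): v₀ = 0 m/s, a = 1.3 m/s².
v = v₀ + at → t = (4.5 − 0) / 1.3 = 3.46 s
v² = v₀² + 2aΔx → Δx = (4.5² − 0²)/(2·1.3) = 7.79 m

Phase 2 (constant speed): v₀ = 4.50 m/s, a = 0 m/s².
Constant speed: t = d/v = 18/4.50 = 4.00 s

Phase 3 (decelerating): v₀ = 4.50 m/s, a = -1 m/s².
v = v₀ + at → t = (0 − 4.50) / -1 = 4.50 s
v² = v₀² + 2aΔx → Δx = (0² − 4.50²)/(2·-1) = 10.1 m
Total time = 3.46 + 4.00 + 4.50 = 12.0 s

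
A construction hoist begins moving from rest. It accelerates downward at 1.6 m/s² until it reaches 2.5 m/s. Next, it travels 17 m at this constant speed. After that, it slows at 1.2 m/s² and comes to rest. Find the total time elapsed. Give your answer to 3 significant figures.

10.4 s

Phase 1 (accelerating): v₀ = 0 m/s, a = 1.6 m/s².
v = v₀ + at → t = (2.5 − 0) / 1.6 = 1.56 s
v² = v₀² + 2aΔx → Δx = (2.5² − 0²)/(2·1.6) = 1.95 m

Phase 2 (constant speed): v₀ = 2.50 m/s, a = 0 m/s².
Constant speed: t = d/v = 17/2.50 = 6.80 s

Phase 3 (decelerating): v₀ = 2.50 m/s, a = -1.2 m/s².
v = v₀ + at → t = (0 − 2.50) / -1.2 = 2.08 s
v² = v₀² + 2aΔx → Δx = (0² − 2.50²)/(2·-1.2) = 2.60 m
Total time = 1.56 + 6.80 + 2.08 = 10.4 s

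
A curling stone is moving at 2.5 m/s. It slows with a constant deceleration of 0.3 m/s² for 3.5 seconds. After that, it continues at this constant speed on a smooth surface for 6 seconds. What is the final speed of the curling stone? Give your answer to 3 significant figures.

Phase 1 (decelerating): v₀ = 2.50 m/s, a = -0.3 m/s².
v = v₀ + at = 2.50 + (-0.3)(3.5) = 1.45 m/s
Δx = v₀t + ½at² = 2.50·3.5 + 0.5·-0.3·3.5² = 6.91 m

Phase 2 (constant speed): v₀ = 1.45 m/s, a = 0 m/s².
v = v₀ + at = 1.45 + (0)(6) = 1.45 m/s
Δx = v₀t + ½at² = 1.45·6 + 0.5·0·6² = 8.70 m
Final speed = 1.45 m/s

1.45 m/s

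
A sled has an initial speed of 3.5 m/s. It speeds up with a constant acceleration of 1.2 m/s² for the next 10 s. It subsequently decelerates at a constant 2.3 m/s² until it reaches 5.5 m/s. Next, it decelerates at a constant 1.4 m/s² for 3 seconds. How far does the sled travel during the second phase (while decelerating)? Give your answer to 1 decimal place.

45.7 m

Phase 1 (accelerating): v₀ = 3.50 m/s, a = 1.2 m/s².
v = v₀ + at = 3.50 + (1.2)(10) = 15.5 m/s
Δx = v₀t + ½at² = 3.50·10 + 0.5·1.2·10² = 95.0 m

Phase 2 (decelerating): v₀ = 15.5 m/s, a = -2.3 m/s².
v = v₀ + at → t = (5.5 − 15.5) / -2.3 = 4.35 s
v² = v₀² + 2aΔx → Δx = (5.5² − 15.5²)/(2·-2.3) = 45.7 m
Distance in phase 2 = 45.7 m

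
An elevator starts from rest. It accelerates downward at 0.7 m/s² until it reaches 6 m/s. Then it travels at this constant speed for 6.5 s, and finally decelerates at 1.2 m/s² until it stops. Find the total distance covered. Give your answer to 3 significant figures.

Phase 1 (accelerating): v₀ = 0 m/s, a = 0.7 m/s².
v = v₀ + at → t = (6 − 0) / 0.7 = 8.57 s
v² = v₀² + 2aΔx → Δx = (6² − 0²)/(2·0.7) = 25.7 m

Phase 2 (constant speed): v₀ = 6.00 m/s, a = 0 m/s².
v = v₀ + at = 6.00 + (0)(6.5) = 6.00 m/s
Δx = v₀t + ½at² = 6.00·6.5 + 0.5·0·6.5² = 39.0 m

Phase 3 (decelerating): v₀ = 6.00 m/s, a = -1.2 m/s².
v = v₀ + at → t = (0 − 6.00) / -1.2 = 5.00 s
v² = v₀² + 2aΔx → Δx = (0² − 6.00²)/(2·-1.2) = 15.0 m
Total distance = 25.7 + 39.0 + 15.0 = 79.7 m

79.7 m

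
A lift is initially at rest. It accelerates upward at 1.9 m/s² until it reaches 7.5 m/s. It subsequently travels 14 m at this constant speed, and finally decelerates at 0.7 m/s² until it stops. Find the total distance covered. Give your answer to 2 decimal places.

68.98 m

Phase 1 (accelerating): v₀ = 0 m/s, a = 1.9 m/s².
v = v₀ + at → t = (7.5 − 0) / 1.9 = 3.95 s
v² = v₀² + 2aΔx → Δx = (7.5² − 0²)/(2·1.9) = 14.8 m

Phase 2 (constant speed): v₀ = 7.50 m/s, a = 0 m/s².
Constant speed: t = d/v = 14/7.50 = 1.87 s

Phase 3 (decelerating): v₀ = 7.50 m/s, a = -0.7 m/s².
v = v₀ + at → t = (0 − 7.50) / -0.7 = 10.7 s
v² = v₀² + 2aΔx → Δx = (0² − 7.50²)/(2·-0.7) = 40.2 m
Total distance = 14.8 + 14.0 + 40.2 = 69.0 m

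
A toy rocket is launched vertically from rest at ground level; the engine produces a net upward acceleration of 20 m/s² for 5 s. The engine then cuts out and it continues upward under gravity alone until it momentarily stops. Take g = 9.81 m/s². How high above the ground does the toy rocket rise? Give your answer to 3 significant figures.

Phase 1 (powered ascent): v₀ = 0 m/s, a = 20 m/s².
v = v₀ + at = 0 + (20)(5) = 100 m/s
Δx = v₀t + ½at² = 0·5 + 0.5·20·5² = 250 m

Phase 2 (coasting upward): v₀ = 100 m/s, a = -9.81 m/s².
v = v₀ + at → t = (0 − 100) / -9.81 = 10.2 s
v² = v₀² + 2aΔx → Δx = (0² − 100²)/(2·-9.81) = 510 m
Maximum height = 250 + 510 = 760 m

760 m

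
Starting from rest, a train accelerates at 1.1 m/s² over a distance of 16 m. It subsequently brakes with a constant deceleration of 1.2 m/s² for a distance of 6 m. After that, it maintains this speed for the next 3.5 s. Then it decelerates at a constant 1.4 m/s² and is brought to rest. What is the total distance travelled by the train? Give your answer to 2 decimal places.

45.39 m

Phase 1 (accelerating): v₀ = 0 m/s, a = 1.1 m/s².
v² = v₀² + 2aΔx = 0² + 2·1.1·16 = 35.2 → v = 5.93 m/s
t = (v − v₀)/a = (5.93 − 0)/1.1 = 5.39 s

Phase 2 (decelerating): v₀ = 5.93 m/s, a = -1.2 m/s².
v² = v₀² + 2aΔx = 5.93² + 2·-1.2·6 = 20.8 → v = 4.56 m/s
t = (v − v₀)/a = (4.56 − 5.93)/-1.2 = 1.14 s

Phase 3 (constant speed): v₀ = 4.56 m/s, a = 0 m/s².
v = v₀ + at = 4.56 + (0)(3.5) = 4.56 m/s
Δx = v₀t + ½at² = 4.56·3.5 + 0.5·0·3.5² = 16.0 m

Phase 4 (decelerating): v₀ = 4.56 m/s, a = -1.4 m/s².
v = v₀ + at → t = (0 − 4.56) / -1.4 = 3.26 s
v² = v₀² + 2aΔx → Δx = (0² − 4.56²)/(2·-1.4) = 7.43 m
Total distance = 16.0 + 6.00 + 16.0 + 7.43 = 45.4 m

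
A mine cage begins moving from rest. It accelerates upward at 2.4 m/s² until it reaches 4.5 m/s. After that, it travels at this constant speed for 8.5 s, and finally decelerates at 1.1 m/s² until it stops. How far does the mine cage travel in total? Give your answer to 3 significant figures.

51.7 m

Phase 1 (accelerating): v₀ = 0 m/s, a = 2.4 m/s².
v = v₀ + at → t = (4.5 − 0) / 2.4 = 1.88 s
v² = v₀² + 2aΔx → Δx = (4.5² − 0²)/(2·2.4) = 4.22 m

Phase 2 (constant speed): v₀ = 4.50 m/s, a = 0 m/s².
v = v₀ + at = 4.50 + (0)(8.5) = 4.50 m/s
Δx = v₀t + ½at² = 4.50·8.5 + 0.5·0·8.5² = 38.2 m

Phase 3 (decelerating): v₀ = 4.50 m/s, a = -1.1 m/s².
v = v₀ + at → t = (0 − 4.50) / -1.1 = 4.09 s
v² = v₀² + 2aΔx → Δx = (0² − 4.50²)/(2·-1.1) = 9.20 m
Total distance = 4.22 + 38.2 + 9.20 = 51.7 m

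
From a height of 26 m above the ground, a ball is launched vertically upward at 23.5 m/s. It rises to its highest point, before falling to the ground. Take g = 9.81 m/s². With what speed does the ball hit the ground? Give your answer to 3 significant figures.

Phase 1 (rising): v₀ = 23.5 m/s, a = -9.81 m/s².
v = v₀ + at → t = (0 − 23.5) / -9.81 = 2.40 s
v² = v₀² + 2aΔx → Δx = (0² − 23.5²)/(2·-9.81) = 28.1 m

Phase 2 (falling): v₀ = 0 m/s, a = -9.81 m/s².
Falls 54.1 m from rest: t = √(2·54.1/9.81) = 3.32 s; v = g·t = 32.6 m/s.
Final speed = 32.6 m/s

32.6 m/s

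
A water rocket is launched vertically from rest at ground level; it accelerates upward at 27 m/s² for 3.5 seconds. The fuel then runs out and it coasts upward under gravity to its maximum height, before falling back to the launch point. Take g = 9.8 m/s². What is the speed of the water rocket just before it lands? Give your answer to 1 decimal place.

Phase 1 (powered ascent): v₀ = 0 m/s, a = 27 m/s².
v = v₀ + at = 0 + (27)(3.5) = 94.5 m/s
Δx = v₀t + ½at² = 0·3.5 + 0.5·27·3.5² = 165 m

Phase 2 (coasting upward): v₀ = 94.5 m/s, a = -9.8 m/s².
v = v₀ + at → t = (0 − 94.5) / -9.8 = 9.64 s
v² = v₀² + 2aΔx → Δx = (0² − 94.5²)/(2·-9.8) = 456 m

Phase 3 (free fall): v₀ = 0 m/s, a = -9.8 m/s².
Falls 621 m from rest: t = √(2·621/9.8) = 11.3 s; v = g·t = 110 m/s.
Impact speed = 110 m/s

110.3 m/s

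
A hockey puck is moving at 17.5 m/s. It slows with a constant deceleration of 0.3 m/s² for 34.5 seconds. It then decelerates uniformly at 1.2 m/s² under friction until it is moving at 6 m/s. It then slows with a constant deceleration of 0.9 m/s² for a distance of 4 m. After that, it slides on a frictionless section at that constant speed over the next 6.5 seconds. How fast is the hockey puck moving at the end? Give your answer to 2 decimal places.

Phase 1 (decelerating): v₀ = 17.5 m/s, a = -0.3 m/s².
v = v₀ + at = 17.5 + (-0.3)(34.5) = 7.15 m/s
Δx = v₀t + ½at² = 17.5·34.5 + 0.5·-0.3·34.5² = 425 m

Phase 2 (decelerating): v₀ = 7.15 m/s, a = -1.2 m/s².
v = v₀ + at → t = (6 − 7.15) / -1.2 = 0.958 s
v² = v₀² + 2aΔx → Δx = (6² − 7.15²)/(2·-1.2) = 6.30 m

Phase 3 (decelerating): v₀ = 6.00 m/s, a = -0.9 m/s².
v² = v₀² + 2aΔx = 6.00² + 2·-0.9·4 = 28.8 → v = 5.37 m/s
t = (v − v₀)/a = (5.37 − 6.00)/-0.9 = 0.704 s

Phase 4 (constant speed): v₀ = 5.37 m/s, a = 0 m/s².
v = v₀ + at = 5.37 + (0)(6.5) = 5.37 m/s
Δx = v₀t + ½at² = 5.37·6.5 + 0.5·0·6.5² = 34.9 m
Final speed = 5.37 m/s

5.37 m/s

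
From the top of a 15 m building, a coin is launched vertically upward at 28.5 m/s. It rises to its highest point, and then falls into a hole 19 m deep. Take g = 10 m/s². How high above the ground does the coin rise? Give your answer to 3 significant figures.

Phase 1 (rising): v₀ = 28.5 m/s, a = -10 m/s².
v = v₀ + at → t = (0 − 28.5) / -10 = 2.85 s
v² = v₀² + 2aΔx → Δx = (0² − 28.5²)/(2·-10) = 40.6 m
Maximum height = 15 + 40.6 = 55.6 m

55.6 m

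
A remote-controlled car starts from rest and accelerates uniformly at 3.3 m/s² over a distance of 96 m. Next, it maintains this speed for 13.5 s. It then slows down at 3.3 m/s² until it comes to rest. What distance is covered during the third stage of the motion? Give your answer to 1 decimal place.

96.0 m

Phase 1 (accelerating): v₀ = 0 m/s, a = 3.3 m/s².
v² = v₀² + 2aΔx = 0² + 2·3.3·96 = 634 → v = 25.2 m/s
t = (v − v₀)/a = (25.2 − 0)/3.3 = 7.63 s

Phase 2 (constant speed): v₀ = 25.2 m/s, a = 0 m/s².
v = v₀ + at = 25.2 + (0)(13.5) = 25.2 m/s
Δx = v₀t + ½at² = 25.2·13.5 + 0.5·0·13.5² = 340 m

Phase 3 (decelerating): v₀ = 25.2 m/s, a = -3.3 m/s².
v = v₀ + at → t = (0 − 25.2) / -3.3 = 7.63 s
v² = v₀² + 2aΔx → Δx = (0² − 25.2²)/(2·-3.3) = 96.0 m
Distance in phase 3 = 96.0 m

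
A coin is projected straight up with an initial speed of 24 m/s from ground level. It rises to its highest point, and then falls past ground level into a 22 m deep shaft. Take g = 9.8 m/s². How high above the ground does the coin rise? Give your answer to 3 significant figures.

29.4 m

Phase 1 (rising): v₀ = 24.0 m/s, a = -9.8 m/s².
v = v₀ + at → t = (0 − 24.0) / -9.8 = 2.45 s
v² = v₀² + 2aΔx → Δx = (0² − 24.0²)/(2·-9.8) = 29.4 m
Maximum height = 29.4 m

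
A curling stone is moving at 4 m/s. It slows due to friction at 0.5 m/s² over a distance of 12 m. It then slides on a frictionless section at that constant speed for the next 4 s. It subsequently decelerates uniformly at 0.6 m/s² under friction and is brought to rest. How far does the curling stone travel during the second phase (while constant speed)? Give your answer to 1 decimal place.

8.0 m

Phase 1 (decelerating): v₀ = 4.00 m/s, a = -0.5 m/s².
v² = v₀² + 2aΔx = 4.00² + 2·-0.5·12 = 4.00 → v = 2.00 m/s
t = (v − v₀)/a = (2.00 − 4.00)/-0.5 = 4.00 s

Phase 2 (constant speed): v₀ = 2.00 m/s, a = 0 m/s².
v = v₀ + at = 2.00 + (0)(4) = 2.00 m/s
Δx = v₀t + ½at² = 2.00·4 + 0.5·0·4² = 8.00 m
Distance in phase 2 = 8.00 m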